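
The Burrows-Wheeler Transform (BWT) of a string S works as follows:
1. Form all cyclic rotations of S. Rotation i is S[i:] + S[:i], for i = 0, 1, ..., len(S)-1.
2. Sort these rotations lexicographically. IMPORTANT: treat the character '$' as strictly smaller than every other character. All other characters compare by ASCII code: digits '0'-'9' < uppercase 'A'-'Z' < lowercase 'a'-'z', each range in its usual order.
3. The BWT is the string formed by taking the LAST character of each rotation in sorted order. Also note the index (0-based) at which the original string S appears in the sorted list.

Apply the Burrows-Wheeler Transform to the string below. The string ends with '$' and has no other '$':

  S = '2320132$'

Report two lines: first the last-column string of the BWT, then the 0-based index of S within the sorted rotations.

Answer: 22033$12
5

Derivation:
All 8 rotations (rotation i = S[i:]+S[:i]):
  rot[0] = 2320132$
  rot[1] = 320132$2
  rot[2] = 20132$23
  rot[3] = 0132$232
  rot[4] = 132$2320
  rot[5] = 32$23201
  rot[6] = 2$232013
  rot[7] = $2320132
Sorted (with $ < everything):
  sorted[0] = $2320132  (last char: '2')
  sorted[1] = 0132$232  (last char: '2')
  sorted[2] = 132$2320  (last char: '0')
  sorted[3] = 2$232013  (last char: '3')
  sorted[4] = 20132$23  (last char: '3')
  sorted[5] = 2320132$  (last char: '$')
  sorted[6] = 32$23201  (last char: '1')
  sorted[7] = 320132$2  (last char: '2')
Last column: 22033$12
Original string S is at sorted index 5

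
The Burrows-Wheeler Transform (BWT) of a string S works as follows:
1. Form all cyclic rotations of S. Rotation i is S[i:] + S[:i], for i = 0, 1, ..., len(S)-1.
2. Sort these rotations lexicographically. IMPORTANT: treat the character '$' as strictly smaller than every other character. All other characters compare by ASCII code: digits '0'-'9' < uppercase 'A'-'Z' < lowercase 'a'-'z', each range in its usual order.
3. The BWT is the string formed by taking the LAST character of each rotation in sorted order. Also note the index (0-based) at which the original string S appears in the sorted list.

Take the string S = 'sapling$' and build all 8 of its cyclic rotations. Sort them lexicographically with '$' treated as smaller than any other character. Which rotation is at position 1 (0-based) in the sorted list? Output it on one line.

All 8 rotations (rotation i = S[i:]+S[:i]):
  rot[0] = sapling$
  rot[1] = apling$s
  rot[2] = pling$sa
  rot[3] = ling$sap
  rot[4] = ing$sapl
  rot[5] = ng$sapli
  rot[6] = g$saplin
  rot[7] = $sapling
Sorted (with $ < everything):
  sorted[0] = $sapling
  sorted[1] = apling$s
  sorted[2] = g$saplin
  sorted[3] = ing$sapl
  sorted[4] = ling$sap
  sorted[5] = ng$sapli
  sorted[6] = pling$sa
  sorted[7] = sapling$
sorted[1] = apling$s

Answer: apling$s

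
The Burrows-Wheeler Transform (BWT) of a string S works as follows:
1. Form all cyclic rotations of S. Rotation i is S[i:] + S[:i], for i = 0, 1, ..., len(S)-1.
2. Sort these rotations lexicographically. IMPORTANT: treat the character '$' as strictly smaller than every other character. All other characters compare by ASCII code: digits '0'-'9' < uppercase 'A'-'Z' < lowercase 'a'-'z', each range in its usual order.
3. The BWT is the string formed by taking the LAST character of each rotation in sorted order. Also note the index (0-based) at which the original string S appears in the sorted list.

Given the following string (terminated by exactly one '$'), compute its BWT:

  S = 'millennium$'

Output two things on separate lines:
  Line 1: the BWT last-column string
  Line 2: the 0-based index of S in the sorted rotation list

Answer: mlmnliu$nei
7

Derivation:
All 11 rotations (rotation i = S[i:]+S[:i]):
  rot[0] = millennium$
  rot[1] = illennium$m
  rot[2] = llennium$mi
  rot[3] = lennium$mil
  rot[4] = ennium$mill
  rot[5] = nnium$mille
  rot[6] = nium$millen
  rot[7] = ium$millenn
  rot[8] = um$millenni
  rot[9] = m$millenniu
  rot[10] = $millennium
Sorted (with $ < everything):
  sorted[0] = $millennium  (last char: 'm')
  sorted[1] = ennium$mill  (last char: 'l')
  sorted[2] = illennium$m  (last char: 'm')
  sorted[3] = ium$millenn  (last char: 'n')
  sorted[4] = lennium$mil  (last char: 'l')
  sorted[5] = llennium$mi  (last char: 'i')
  sorted[6] = m$millenniu  (last char: 'u')
  sorted[7] = millennium$  (last char: '$')
  sorted[8] = nium$millen  (last char: 'n')
  sorted[9] = nnium$mille  (last char: 'e')
  sorted[10] = um$millenni  (last char: 'i')
Last column: mlmnliu$nei
Original string S is at sorted index 7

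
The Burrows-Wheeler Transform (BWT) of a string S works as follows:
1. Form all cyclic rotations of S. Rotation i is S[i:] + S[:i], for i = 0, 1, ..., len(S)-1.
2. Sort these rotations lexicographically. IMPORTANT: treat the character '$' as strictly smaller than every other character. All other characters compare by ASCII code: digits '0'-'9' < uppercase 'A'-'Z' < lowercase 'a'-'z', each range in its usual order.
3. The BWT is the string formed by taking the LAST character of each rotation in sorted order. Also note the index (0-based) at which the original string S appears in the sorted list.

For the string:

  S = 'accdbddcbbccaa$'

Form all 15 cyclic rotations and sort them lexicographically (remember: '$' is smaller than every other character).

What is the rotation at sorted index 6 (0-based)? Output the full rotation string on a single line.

Answer: bddcbbccaa$accd

Derivation:
All 15 rotations (rotation i = S[i:]+S[:i]):
  rot[0] = accdbddcbbccaa$
  rot[1] = ccdbddcbbccaa$a
  rot[2] = cdbddcbbccaa$ac
  rot[3] = dbddcbbccaa$acc
  rot[4] = bddcbbccaa$accd
  rot[5] = ddcbbccaa$accdb
  rot[6] = dcbbccaa$accdbd
  rot[7] = cbbccaa$accdbdd
  rot[8] = bbccaa$accdbddc
  rot[9] = bccaa$accdbddcb
  rot[10] = ccaa$accdbddcbb
  rot[11] = caa$accdbddcbbc
  rot[12] = aa$accdbddcbbcc
  rot[13] = a$accdbddcbbcca
  rot[14] = $accdbddcbbccaa
Sorted (with $ < everything):
  sorted[0] = $accdbddcbbccaa
  sorted[1] = a$accdbddcbbcca
  sorted[2] = aa$accdbddcbbcc
  sorted[3] = accdbddcbbccaa$
  sorted[4] = bbccaa$accdbddc
  sorted[5] = bccaa$accdbddcb
  sorted[6] = bddcbbccaa$accd
  sorted[7] = caa$accdbddcbbc
  sorted[8] = cbbccaa$accdbdd
  sorted[9] = ccaa$accdbddcbb
  sorted[10] = ccdbddcbbccaa$a
  sorted[11] = cdbddcbbccaa$ac
  sorted[12] = dbddcbbccaa$acc
  sorted[13] = dcbbccaa$accdbd
  sorted[14] = ddcbbccaa$accdb
sorted[6] = bddcbbccaa$accd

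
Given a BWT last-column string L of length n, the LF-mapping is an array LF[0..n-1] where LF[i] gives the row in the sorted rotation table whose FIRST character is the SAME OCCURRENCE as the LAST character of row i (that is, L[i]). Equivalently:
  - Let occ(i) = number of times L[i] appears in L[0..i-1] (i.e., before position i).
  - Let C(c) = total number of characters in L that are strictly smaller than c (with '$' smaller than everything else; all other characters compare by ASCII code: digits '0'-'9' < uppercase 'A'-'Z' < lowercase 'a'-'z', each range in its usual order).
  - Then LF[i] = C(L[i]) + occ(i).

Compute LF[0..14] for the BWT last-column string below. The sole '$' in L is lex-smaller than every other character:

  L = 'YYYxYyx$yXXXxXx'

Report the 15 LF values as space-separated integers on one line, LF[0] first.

Answer: 5 6 7 9 8 13 10 0 14 1 2 3 11 4 12

Derivation:
Char counts: '$':1, 'X':4, 'Y':4, 'x':4, 'y':2
C (first-col start): C('$')=0, C('X')=1, C('Y')=5, C('x')=9, C('y')=13
L[0]='Y': occ=0, LF[0]=C('Y')+0=5+0=5
L[1]='Y': occ=1, LF[1]=C('Y')+1=5+1=6
L[2]='Y': occ=2, LF[2]=C('Y')+2=5+2=7
L[3]='x': occ=0, LF[3]=C('x')+0=9+0=9
L[4]='Y': occ=3, LF[4]=C('Y')+3=5+3=8
L[5]='y': occ=0, LF[5]=C('y')+0=13+0=13
L[6]='x': occ=1, LF[6]=C('x')+1=9+1=10
L[7]='$': occ=0, LF[7]=C('$')+0=0+0=0
L[8]='y': occ=1, LF[8]=C('y')+1=13+1=14
L[9]='X': occ=0, LF[9]=C('X')+0=1+0=1
L[10]='X': occ=1, LF[10]=C('X')+1=1+1=2
L[11]='X': occ=2, LF[11]=C('X')+2=1+2=3
L[12]='x': occ=2, LF[12]=C('x')+2=9+2=11
L[13]='X': occ=3, LF[13]=C('X')+3=1+3=4
L[14]='x': occ=3, LF[14]=C('x')+3=9+3=12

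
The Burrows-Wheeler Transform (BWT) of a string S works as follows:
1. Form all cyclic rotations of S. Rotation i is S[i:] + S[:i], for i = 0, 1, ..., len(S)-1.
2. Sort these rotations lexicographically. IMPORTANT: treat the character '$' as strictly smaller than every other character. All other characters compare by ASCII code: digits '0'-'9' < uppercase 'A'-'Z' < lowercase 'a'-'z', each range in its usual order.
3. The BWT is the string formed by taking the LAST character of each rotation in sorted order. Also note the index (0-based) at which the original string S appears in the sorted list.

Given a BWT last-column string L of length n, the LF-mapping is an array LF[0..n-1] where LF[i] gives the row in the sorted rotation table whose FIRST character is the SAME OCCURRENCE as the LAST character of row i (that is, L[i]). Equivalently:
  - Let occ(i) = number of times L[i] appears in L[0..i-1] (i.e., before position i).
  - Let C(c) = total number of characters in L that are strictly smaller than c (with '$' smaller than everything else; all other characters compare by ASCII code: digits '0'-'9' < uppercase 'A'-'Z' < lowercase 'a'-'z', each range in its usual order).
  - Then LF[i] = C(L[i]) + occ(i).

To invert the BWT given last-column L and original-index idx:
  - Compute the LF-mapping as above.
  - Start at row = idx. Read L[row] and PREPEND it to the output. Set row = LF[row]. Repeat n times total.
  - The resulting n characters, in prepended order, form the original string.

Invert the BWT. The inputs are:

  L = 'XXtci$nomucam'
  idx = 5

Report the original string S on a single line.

Answer: communicatXX$

Derivation:
LF mapping: 1 2 11 4 6 0 9 10 7 12 5 3 8
Walk LF starting at row 5, prepending L[row]:
  step 1: row=5, L[5]='$', prepend. Next row=LF[5]=0
  step 2: row=0, L[0]='X', prepend. Next row=LF[0]=1
  step 3: row=1, L[1]='X', prepend. Next row=LF[1]=2
  step 4: row=2, L[2]='t', prepend. Next row=LF[2]=11
  step 5: row=11, L[11]='a', prepend. Next row=LF[11]=3
  step 6: row=3, L[3]='c', prepend. Next row=LF[3]=4
  step 7: row=4, L[4]='i', prepend. Next row=LF[4]=6
  step 8: row=6, L[6]='n', prepend. Next row=LF[6]=9
  step 9: row=9, L[9]='u', prepend. Next row=LF[9]=12
  step 10: row=12, L[12]='m', prepend. Next row=LF[12]=8
  step 11: row=8, L[8]='m', prepend. Next row=LF[8]=7
  step 12: row=7, L[7]='o', prepend. Next row=LF[7]=10
  step 13: row=10, L[10]='c', prepend. Next row=LF[10]=5
Reversed output: communicatXX$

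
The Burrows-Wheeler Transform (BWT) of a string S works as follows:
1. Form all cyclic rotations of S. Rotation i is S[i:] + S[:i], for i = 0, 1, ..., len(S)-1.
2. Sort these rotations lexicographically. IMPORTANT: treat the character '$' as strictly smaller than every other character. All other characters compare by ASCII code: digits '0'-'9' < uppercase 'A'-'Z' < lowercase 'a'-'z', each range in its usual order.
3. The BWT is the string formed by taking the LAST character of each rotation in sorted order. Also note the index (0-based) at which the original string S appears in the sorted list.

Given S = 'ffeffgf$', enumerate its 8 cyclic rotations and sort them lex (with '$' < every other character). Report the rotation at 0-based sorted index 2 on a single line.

Answer: f$ffeffg

Derivation:
All 8 rotations (rotation i = S[i:]+S[:i]):
  rot[0] = ffeffgf$
  rot[1] = feffgf$f
  rot[2] = effgf$ff
  rot[3] = ffgf$ffe
  rot[4] = fgf$ffef
  rot[5] = gf$ffeff
  rot[6] = f$ffeffg
  rot[7] = $ffeffgf
Sorted (with $ < everything):
  sorted[0] = $ffeffgf
  sorted[1] = effgf$ff
  sorted[2] = f$ffeffg
  sorted[3] = feffgf$f
  sorted[4] = ffeffgf$
  sorted[5] = ffgf$ffe
  sorted[6] = fgf$ffef
  sorted[7] = gf$ffeff
sorted[2] = f$ffeffg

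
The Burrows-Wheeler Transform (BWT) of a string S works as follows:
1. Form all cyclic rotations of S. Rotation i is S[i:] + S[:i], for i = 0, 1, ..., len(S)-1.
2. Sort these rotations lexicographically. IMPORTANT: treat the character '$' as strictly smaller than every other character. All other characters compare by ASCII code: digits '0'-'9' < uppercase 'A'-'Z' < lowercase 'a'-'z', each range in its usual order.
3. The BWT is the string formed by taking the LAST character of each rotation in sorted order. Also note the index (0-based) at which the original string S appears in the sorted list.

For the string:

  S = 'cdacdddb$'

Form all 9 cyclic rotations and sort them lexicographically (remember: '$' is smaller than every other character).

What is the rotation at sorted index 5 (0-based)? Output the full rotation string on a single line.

Answer: dacdddb$c

Derivation:
All 9 rotations (rotation i = S[i:]+S[:i]):
  rot[0] = cdacdddb$
  rot[1] = dacdddb$c
  rot[2] = acdddb$cd
  rot[3] = cdddb$cda
  rot[4] = dddb$cdac
  rot[5] = ddb$cdacd
  rot[6] = db$cdacdd
  rot[7] = b$cdacddd
  rot[8] = $cdacdddb
Sorted (with $ < everything):
  sorted[0] = $cdacdddb
  sorted[1] = acdddb$cd
  sorted[2] = b$cdacddd
  sorted[3] = cdacdddb$
  sorted[4] = cdddb$cda
  sorted[5] = dacdddb$c
  sorted[6] = db$cdacdd
  sorted[7] = ddb$cdacd
  sorted[8] = dddb$cdac
sorted[5] = dacdddb$c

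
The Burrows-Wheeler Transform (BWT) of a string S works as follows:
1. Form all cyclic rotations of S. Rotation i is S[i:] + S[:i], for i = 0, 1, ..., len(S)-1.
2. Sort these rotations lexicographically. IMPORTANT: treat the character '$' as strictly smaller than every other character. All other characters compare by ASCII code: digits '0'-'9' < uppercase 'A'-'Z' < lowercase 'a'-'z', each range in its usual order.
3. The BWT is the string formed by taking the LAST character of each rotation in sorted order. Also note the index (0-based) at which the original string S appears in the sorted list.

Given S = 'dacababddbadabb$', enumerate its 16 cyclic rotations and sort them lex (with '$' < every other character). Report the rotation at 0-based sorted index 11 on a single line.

Answer: cababddbadabb$da

Derivation:
All 16 rotations (rotation i = S[i:]+S[:i]):
  rot[0] = dacababddbadabb$
  rot[1] = acababddbadabb$d
  rot[2] = cababddbadabb$da
  rot[3] = ababddbadabb$dac
  rot[4] = babddbadabb$daca
  rot[5] = abddbadabb$dacab
  rot[6] = bddbadabb$dacaba
  rot[7] = ddbadabb$dacabab
  rot[8] = dbadabb$dacababd
  rot[9] = badabb$dacababdd
  rot[10] = adabb$dacababddb
  rot[11] = dabb$dacababddba
  rot[12] = abb$dacababddbad
  rot[13] = bb$dacababddbada
  rot[14] = b$dacababddbadab
  rot[15] = $dacababddbadabb
Sorted (with $ < everything):
  sorted[0] = $dacababddbadabb
  sorted[1] = ababddbadabb$dac
  sorted[2] = abb$dacababddbad
  sorted[3] = abddbadabb$dacab
  sorted[4] = acababddbadabb$d
  sorted[5] = adabb$dacababddb
  sorted[6] = b$dacababddbadab
  sorted[7] = babddbadabb$daca
  sorted[8] = badabb$dacababdd
  sorted[9] = bb$dacababddbada
  sorted[10] = bddbadabb$dacaba
  sorted[11] = cababddbadabb$da
  sorted[12] = dabb$dacababddba
  sorted[13] = dacababddbadabb$
  sorted[14] = dbadabb$dacababd
  sorted[15] = ddbadabb$dacabab
sorted[11] = cababddbadabb$da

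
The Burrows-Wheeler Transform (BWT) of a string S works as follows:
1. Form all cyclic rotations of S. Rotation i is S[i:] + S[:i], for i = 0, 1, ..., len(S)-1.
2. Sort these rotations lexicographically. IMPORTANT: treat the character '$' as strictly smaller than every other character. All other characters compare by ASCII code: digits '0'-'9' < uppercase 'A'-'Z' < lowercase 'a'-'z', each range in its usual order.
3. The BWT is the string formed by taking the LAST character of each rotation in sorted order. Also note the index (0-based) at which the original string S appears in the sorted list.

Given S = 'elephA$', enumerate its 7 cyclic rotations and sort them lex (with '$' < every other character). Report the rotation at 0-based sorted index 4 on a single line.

All 7 rotations (rotation i = S[i:]+S[:i]):
  rot[0] = elephA$
  rot[1] = lephA$e
  rot[2] = ephA$el
  rot[3] = phA$ele
  rot[4] = hA$elep
  rot[5] = A$eleph
  rot[6] = $elephA
Sorted (with $ < everything):
  sorted[0] = $elephA
  sorted[1] = A$eleph
  sorted[2] = elephA$
  sorted[3] = ephA$el
  sorted[4] = hA$elep
  sorted[5] = lephA$e
  sorted[6] = phA$ele
sorted[4] = hA$elep

Answer: hA$elep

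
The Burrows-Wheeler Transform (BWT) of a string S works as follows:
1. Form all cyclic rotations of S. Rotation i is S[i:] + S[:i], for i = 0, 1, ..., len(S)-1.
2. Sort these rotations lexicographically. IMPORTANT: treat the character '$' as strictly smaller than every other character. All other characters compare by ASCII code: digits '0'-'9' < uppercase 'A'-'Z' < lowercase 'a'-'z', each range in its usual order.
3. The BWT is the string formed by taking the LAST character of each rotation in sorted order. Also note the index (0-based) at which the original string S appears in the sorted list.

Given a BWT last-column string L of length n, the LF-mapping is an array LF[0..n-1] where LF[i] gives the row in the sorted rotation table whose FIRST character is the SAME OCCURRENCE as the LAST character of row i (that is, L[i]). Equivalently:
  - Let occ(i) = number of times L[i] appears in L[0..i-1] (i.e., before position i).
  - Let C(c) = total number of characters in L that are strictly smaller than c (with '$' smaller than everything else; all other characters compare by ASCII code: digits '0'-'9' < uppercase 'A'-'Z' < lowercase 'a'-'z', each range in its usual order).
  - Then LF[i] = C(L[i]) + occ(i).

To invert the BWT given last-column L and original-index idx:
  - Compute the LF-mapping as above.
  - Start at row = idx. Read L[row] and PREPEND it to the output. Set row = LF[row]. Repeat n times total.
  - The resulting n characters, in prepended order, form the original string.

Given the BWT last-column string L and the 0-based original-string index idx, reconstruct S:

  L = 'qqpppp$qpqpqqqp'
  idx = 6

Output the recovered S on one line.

LF mapping: 8 9 1 2 3 4 0 10 5 11 6 12 13 14 7
Walk LF starting at row 6, prepending L[row]:
  step 1: row=6, L[6]='$', prepend. Next row=LF[6]=0
  step 2: row=0, L[0]='q', prepend. Next row=LF[0]=8
  step 3: row=8, L[8]='p', prepend. Next row=LF[8]=5
  step 4: row=5, L[5]='p', prepend. Next row=LF[5]=4
  step 5: row=4, L[4]='p', prepend. Next row=LF[4]=3
  step 6: row=3, L[3]='p', prepend. Next row=LF[3]=2
  step 7: row=2, L[2]='p', prepend. Next row=LF[2]=1
  step 8: row=1, L[1]='q', prepend. Next row=LF[1]=9
  step 9: row=9, L[9]='q', prepend. Next row=LF[9]=11
  step 10: row=11, L[11]='q', prepend. Next row=LF[11]=12
  step 11: row=12, L[12]='q', prepend. Next row=LF[12]=13
  step 12: row=13, L[13]='q', prepend. Next row=LF[13]=14
  step 13: row=14, L[14]='p', prepend. Next row=LF[14]=7
  step 14: row=7, L[7]='q', prepend. Next row=LF[7]=10
  step 15: row=10, L[10]='p', prepend. Next row=LF[10]=6
Reversed output: pqpqqqqqpppppq$

Answer: pqpqqqqqpppppq$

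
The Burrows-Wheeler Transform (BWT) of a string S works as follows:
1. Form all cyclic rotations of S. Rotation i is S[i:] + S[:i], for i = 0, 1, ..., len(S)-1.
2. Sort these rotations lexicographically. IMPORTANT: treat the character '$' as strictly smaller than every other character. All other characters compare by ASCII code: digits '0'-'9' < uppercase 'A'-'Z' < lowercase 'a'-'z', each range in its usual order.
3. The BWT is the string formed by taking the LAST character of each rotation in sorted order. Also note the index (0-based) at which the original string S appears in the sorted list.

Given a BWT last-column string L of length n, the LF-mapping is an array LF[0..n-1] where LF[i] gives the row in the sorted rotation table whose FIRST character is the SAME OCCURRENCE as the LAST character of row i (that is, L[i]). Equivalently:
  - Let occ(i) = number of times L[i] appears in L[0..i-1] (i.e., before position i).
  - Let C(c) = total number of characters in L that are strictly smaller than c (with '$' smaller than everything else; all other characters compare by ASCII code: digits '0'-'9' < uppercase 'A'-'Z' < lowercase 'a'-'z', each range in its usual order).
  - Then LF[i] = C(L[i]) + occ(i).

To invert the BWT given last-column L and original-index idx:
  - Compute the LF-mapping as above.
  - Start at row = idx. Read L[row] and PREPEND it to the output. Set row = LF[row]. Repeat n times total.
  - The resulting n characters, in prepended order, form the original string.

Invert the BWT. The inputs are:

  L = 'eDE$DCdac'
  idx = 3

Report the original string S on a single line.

Answer: DEDCadce$

Derivation:
LF mapping: 8 2 4 0 3 1 7 5 6
Walk LF starting at row 3, prepending L[row]:
  step 1: row=3, L[3]='$', prepend. Next row=LF[3]=0
  step 2: row=0, L[0]='e', prepend. Next row=LF[0]=8
  step 3: row=8, L[8]='c', prepend. Next row=LF[8]=6
  step 4: row=6, L[6]='d', prepend. Next row=LF[6]=7
  step 5: row=7, L[7]='a', prepend. Next row=LF[7]=5
  step 6: row=5, L[5]='C', prepend. Next row=LF[5]=1
  step 7: row=1, L[1]='D', prepend. Next row=LF[1]=2
  step 8: row=2, L[2]='E', prepend. Next row=LF[2]=4
  step 9: row=4, L[4]='D', prepend. Next row=LF[4]=3
Reversed output: DEDCadce$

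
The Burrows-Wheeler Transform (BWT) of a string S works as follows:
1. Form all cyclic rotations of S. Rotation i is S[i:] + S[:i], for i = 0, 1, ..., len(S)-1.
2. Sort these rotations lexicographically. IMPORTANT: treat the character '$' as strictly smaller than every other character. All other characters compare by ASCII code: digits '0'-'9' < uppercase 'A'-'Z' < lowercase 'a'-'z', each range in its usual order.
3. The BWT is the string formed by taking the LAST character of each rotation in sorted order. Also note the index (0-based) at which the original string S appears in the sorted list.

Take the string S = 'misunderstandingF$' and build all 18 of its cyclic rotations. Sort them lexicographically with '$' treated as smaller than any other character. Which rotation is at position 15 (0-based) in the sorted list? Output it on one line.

All 18 rotations (rotation i = S[i:]+S[:i]):
  rot[0] = misunderstandingF$
  rot[1] = isunderstandingF$m
  rot[2] = sunderstandingF$mi
  rot[3] = understandingF$mis
  rot[4] = nderstandingF$misu
  rot[5] = derstandingF$misun
  rot[6] = erstandingF$misund
  rot[7] = rstandingF$misunde
  rot[8] = standingF$misunder
  rot[9] = tandingF$misunders
  rot[10] = andingF$misunderst
  rot[11] = ndingF$misundersta
  rot[12] = dingF$misunderstan
  rot[13] = ingF$misunderstand
  rot[14] = ngF$misunderstandi
  rot[15] = gF$misunderstandin
  rot[16] = F$misunderstanding
  rot[17] = $misunderstandingF
Sorted (with $ < everything):
  sorted[0] = $misunderstandingF
  sorted[1] = F$misunderstanding
  sorted[2] = andingF$misunderst
  sorted[3] = derstandingF$misun
  sorted[4] = dingF$misunderstan
  sorted[5] = erstandingF$misund
  sorted[6] = gF$misunderstandin
  sorted[7] = ingF$misunderstand
  sorted[8] = isunderstandingF$m
  sorted[9] = misunderstandingF$
  sorted[10] = nderstandingF$misu
  sorted[11] = ndingF$misundersta
  sorted[12] = ngF$misunderstandi
  sorted[13] = rstandingF$misunde
  sorted[14] = standingF$misunder
  sorted[15] = sunderstandingF$mi
  sorted[16] = tandingF$misunders
  sorted[17] = understandingF$mis
sorted[15] = sunderstandingF$mi

Answer: sunderstandingF$mi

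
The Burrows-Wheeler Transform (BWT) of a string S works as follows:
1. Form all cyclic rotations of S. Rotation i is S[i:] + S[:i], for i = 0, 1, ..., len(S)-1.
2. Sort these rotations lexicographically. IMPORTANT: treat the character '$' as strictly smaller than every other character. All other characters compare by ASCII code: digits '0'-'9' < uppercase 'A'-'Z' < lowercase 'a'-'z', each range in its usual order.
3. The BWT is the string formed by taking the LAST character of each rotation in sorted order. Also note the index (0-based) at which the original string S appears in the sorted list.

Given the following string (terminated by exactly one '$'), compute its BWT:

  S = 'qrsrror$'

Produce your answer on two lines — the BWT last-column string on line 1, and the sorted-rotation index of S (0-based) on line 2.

Answer: rr$orsqr
2

Derivation:
All 8 rotations (rotation i = S[i:]+S[:i]):
  rot[0] = qrsrror$
  rot[1] = rsrror$q
  rot[2] = srror$qr
  rot[3] = rror$qrs
  rot[4] = ror$qrsr
  rot[5] = or$qrsrr
  rot[6] = r$qrsrro
  rot[7] = $qrsrror
Sorted (with $ < everything):
  sorted[0] = $qrsrror  (last char: 'r')
  sorted[1] = or$qrsrr  (last char: 'r')
  sorted[2] = qrsrror$  (last char: '$')
  sorted[3] = r$qrsrro  (last char: 'o')
  sorted[4] = ror$qrsr  (last char: 'r')
  sorted[5] = rror$qrs  (last char: 's')
  sorted[6] = rsrror$q  (last char: 'q')
  sorted[7] = srror$qr  (last char: 'r')
Last column: rr$orsqr
Original string S is at sorted index 2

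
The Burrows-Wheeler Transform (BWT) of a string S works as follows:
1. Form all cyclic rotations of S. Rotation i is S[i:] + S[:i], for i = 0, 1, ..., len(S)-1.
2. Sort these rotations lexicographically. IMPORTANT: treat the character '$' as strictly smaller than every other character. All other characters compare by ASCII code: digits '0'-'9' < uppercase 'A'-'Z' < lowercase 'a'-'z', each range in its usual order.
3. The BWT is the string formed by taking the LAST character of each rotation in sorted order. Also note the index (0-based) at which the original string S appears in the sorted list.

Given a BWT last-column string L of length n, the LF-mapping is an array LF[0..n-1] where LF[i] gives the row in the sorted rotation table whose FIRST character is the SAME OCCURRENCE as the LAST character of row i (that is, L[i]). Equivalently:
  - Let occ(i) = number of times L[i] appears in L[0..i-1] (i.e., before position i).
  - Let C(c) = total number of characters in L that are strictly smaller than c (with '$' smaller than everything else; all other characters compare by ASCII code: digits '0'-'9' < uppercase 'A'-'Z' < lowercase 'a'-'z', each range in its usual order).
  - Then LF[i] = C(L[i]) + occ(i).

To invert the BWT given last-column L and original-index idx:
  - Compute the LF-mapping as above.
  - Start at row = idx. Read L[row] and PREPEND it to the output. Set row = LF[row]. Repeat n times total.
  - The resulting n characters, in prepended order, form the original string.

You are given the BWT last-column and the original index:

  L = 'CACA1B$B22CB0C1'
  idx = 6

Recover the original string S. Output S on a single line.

Answer: A0C12B2BA1CCBC$

Derivation:
LF mapping: 11 6 12 7 2 8 0 9 4 5 13 10 1 14 3
Walk LF starting at row 6, prepending L[row]:
  step 1: row=6, L[6]='$', prepend. Next row=LF[6]=0
  step 2: row=0, L[0]='C', prepend. Next row=LF[0]=11
  step 3: row=11, L[11]='B', prepend. Next row=LF[11]=10
  step 4: row=10, L[10]='C', prepend. Next row=LF[10]=13
  step 5: row=13, L[13]='C', prepend. Next row=LF[13]=14
  step 6: row=14, L[14]='1', prepend. Next row=LF[14]=3
  step 7: row=3, L[3]='A', prepend. Next row=LF[3]=7
  step 8: row=7, L[7]='B', prepend. Next row=LF[7]=9
  step 9: row=9, L[9]='2', prepend. Next row=LF[9]=5
  step 10: row=5, L[5]='B', prepend. Next row=LF[5]=8
  step 11: row=8, L[8]='2', prepend. Next row=LF[8]=4
  step 12: row=4, L[4]='1', prepend. Next row=LF[4]=2
  step 13: row=2, L[2]='C', prepend. Next row=LF[2]=12
  step 14: row=12, L[12]='0', prepend. Next row=LF[12]=1
  step 15: row=1, L[1]='A', prepend. Next row=LF[1]=6
Reversed output: A0C12B2BA1CCBC$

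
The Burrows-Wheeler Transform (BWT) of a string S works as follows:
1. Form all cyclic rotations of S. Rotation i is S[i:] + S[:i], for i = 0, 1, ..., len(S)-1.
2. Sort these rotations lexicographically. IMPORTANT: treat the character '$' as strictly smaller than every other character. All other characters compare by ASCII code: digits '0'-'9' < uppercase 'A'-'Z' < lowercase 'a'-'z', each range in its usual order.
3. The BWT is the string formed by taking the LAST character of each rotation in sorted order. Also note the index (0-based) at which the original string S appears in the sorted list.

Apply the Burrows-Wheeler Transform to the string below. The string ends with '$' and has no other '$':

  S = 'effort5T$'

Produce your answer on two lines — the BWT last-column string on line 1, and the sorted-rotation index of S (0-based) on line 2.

Answer: Tt5$effor
3

Derivation:
All 9 rotations (rotation i = S[i:]+S[:i]):
  rot[0] = effort5T$
  rot[1] = ffort5T$e
  rot[2] = fort5T$ef
  rot[3] = ort5T$eff
  rot[4] = rt5T$effo
  rot[5] = t5T$effor
  rot[6] = 5T$effort
  rot[7] = T$effort5
  rot[8] = $effort5T
Sorted (with $ < everything):
  sorted[0] = $effort5T  (last char: 'T')
  sorted[1] = 5T$effort  (last char: 't')
  sorted[2] = T$effort5  (last char: '5')
  sorted[3] = effort5T$  (last char: '$')
  sorted[4] = ffort5T$e  (last char: 'e')
  sorted[5] = fort5T$ef  (last char: 'f')
  sorted[6] = ort5T$eff  (last char: 'f')
  sorted[7] = rt5T$effo  (last char: 'o')
  sorted[8] = t5T$effor  (last char: 'r')
Last column: Tt5$effor
Original string S is at sorted index 3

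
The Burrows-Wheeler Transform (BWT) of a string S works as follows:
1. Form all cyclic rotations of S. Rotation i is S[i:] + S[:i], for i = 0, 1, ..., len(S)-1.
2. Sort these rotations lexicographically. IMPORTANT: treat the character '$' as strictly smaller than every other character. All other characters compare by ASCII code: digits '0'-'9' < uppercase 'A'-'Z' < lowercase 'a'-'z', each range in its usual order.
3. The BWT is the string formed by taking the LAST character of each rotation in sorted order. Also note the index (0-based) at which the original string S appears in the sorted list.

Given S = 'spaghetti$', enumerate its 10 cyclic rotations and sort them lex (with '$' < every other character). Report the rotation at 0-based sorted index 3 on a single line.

Answer: ghetti$spa

Derivation:
All 10 rotations (rotation i = S[i:]+S[:i]):
  rot[0] = spaghetti$
  rot[1] = paghetti$s
  rot[2] = aghetti$sp
  rot[3] = ghetti$spa
  rot[4] = hetti$spag
  rot[5] = etti$spagh
  rot[6] = tti$spaghe
  rot[7] = ti$spaghet
  rot[8] = i$spaghett
  rot[9] = $spaghetti
Sorted (with $ < everything):
  sorted[0] = $spaghetti
  sorted[1] = aghetti$sp
  sorted[2] = etti$spagh
  sorted[3] = ghetti$spa
  sorted[4] = hetti$spag
  sorted[5] = i$spaghett
  sorted[6] = paghetti$s
  sorted[7] = spaghetti$
  sorted[8] = ti$spaghet
  sorted[9] = tti$spaghe
sorted[3] = ghetti$spa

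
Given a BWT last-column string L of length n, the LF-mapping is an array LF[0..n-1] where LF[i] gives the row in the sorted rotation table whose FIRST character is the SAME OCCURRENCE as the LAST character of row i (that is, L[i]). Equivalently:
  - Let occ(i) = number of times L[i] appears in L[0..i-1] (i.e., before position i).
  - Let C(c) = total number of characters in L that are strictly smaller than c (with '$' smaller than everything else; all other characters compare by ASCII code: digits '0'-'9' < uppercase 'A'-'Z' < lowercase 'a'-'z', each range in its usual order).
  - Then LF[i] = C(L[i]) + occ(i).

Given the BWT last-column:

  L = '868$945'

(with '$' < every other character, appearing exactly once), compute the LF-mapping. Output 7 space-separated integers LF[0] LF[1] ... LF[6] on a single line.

Char counts: '$':1, '4':1, '5':1, '6':1, '8':2, '9':1
C (first-col start): C('$')=0, C('4')=1, C('5')=2, C('6')=3, C('8')=4, C('9')=6
L[0]='8': occ=0, LF[0]=C('8')+0=4+0=4
L[1]='6': occ=0, LF[1]=C('6')+0=3+0=3
L[2]='8': occ=1, LF[2]=C('8')+1=4+1=5
L[3]='$': occ=0, LF[3]=C('$')+0=0+0=0
L[4]='9': occ=0, LF[4]=C('9')+0=6+0=6
L[5]='4': occ=0, LF[5]=C('4')+0=1+0=1
L[6]='5': occ=0, LF[6]=C('5')+0=2+0=2

Answer: 4 3 5 0 6 1 2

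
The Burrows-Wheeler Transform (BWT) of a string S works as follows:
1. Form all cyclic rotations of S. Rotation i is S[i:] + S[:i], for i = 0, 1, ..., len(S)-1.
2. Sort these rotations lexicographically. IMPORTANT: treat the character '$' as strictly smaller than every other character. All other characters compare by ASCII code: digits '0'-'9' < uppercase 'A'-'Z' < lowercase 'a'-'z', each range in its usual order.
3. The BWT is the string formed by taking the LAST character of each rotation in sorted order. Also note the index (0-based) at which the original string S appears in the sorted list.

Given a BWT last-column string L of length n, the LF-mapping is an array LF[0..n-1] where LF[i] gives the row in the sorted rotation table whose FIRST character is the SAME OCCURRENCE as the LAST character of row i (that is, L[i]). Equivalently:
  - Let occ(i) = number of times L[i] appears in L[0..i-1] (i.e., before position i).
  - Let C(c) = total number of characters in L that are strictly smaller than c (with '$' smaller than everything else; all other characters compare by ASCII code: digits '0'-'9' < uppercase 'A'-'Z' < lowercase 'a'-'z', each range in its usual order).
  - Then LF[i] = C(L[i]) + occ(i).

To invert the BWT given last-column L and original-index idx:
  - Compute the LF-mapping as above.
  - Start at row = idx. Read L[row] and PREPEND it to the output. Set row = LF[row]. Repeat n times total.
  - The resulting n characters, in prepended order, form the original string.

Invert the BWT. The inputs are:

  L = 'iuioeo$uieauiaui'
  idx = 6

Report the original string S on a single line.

LF mapping: 5 12 6 10 3 11 0 13 7 4 1 14 8 2 15 9
Walk LF starting at row 6, prepending L[row]:
  step 1: row=6, L[6]='$', prepend. Next row=LF[6]=0
  step 2: row=0, L[0]='i', prepend. Next row=LF[0]=5
  step 3: row=5, L[5]='o', prepend. Next row=LF[5]=11
  step 4: row=11, L[11]='u', prepend. Next row=LF[11]=14
  step 5: row=14, L[14]='u', prepend. Next row=LF[14]=15
  step 6: row=15, L[15]='i', prepend. Next row=LF[15]=9
  step 7: row=9, L[9]='e', prepend. Next row=LF[9]=4
  step 8: row=4, L[4]='e', prepend. Next row=LF[4]=3
  step 9: row=3, L[3]='o', prepend. Next row=LF[3]=10
  step 10: row=10, L[10]='a', prepend. Next row=LF[10]=1
  step 11: row=1, L[1]='u', prepend. Next row=LF[1]=12
  step 12: row=12, L[12]='i', prepend. Next row=LF[12]=8
  step 13: row=8, L[8]='i', prepend. Next row=LF[8]=7
  step 14: row=7, L[7]='u', prepend. Next row=LF[7]=13
  step 15: row=13, L[13]='a', prepend. Next row=LF[13]=2
  step 16: row=2, L[2]='i', prepend. Next row=LF[2]=6
Reversed output: iauiiuaoeeiuuoi$

Answer: iauiiuaoeeiuuoi$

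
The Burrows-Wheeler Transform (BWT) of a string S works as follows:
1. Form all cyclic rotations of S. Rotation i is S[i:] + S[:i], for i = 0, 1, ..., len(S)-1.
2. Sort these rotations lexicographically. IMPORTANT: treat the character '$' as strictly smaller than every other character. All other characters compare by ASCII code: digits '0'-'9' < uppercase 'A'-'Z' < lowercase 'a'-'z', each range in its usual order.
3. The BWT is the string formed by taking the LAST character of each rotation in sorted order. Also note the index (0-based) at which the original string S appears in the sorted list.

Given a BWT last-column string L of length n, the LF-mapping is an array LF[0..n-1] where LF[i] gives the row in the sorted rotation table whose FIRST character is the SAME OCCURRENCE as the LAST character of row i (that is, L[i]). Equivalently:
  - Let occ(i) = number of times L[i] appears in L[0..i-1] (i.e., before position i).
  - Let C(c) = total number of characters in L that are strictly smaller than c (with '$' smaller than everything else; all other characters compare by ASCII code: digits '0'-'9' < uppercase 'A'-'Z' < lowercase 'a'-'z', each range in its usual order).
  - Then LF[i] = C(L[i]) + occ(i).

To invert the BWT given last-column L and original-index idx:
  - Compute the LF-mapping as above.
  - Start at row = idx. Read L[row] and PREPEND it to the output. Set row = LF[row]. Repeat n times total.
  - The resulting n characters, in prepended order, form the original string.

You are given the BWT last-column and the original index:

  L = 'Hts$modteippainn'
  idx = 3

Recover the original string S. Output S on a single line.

LF mapping: 1 14 13 0 7 10 3 15 4 5 11 12 2 6 8 9
Walk LF starting at row 3, prepending L[row]:
  step 1: row=3, L[3]='$', prepend. Next row=LF[3]=0
  step 2: row=0, L[0]='H', prepend. Next row=LF[0]=1
  step 3: row=1, L[1]='t', prepend. Next row=LF[1]=14
  step 4: row=14, L[14]='n', prepend. Next row=LF[14]=8
  step 5: row=8, L[8]='e', prepend. Next row=LF[8]=4
  step 6: row=4, L[4]='m', prepend. Next row=LF[4]=7
  step 7: row=7, L[7]='t', prepend. Next row=LF[7]=15
  step 8: row=15, L[15]='n', prepend. Next row=LF[15]=9
  step 9: row=9, L[9]='i', prepend. Next row=LF[9]=5
  step 10: row=5, L[5]='o', prepend. Next row=LF[5]=10
  step 11: row=10, L[10]='p', prepend. Next row=LF[10]=11
  step 12: row=11, L[11]='p', prepend. Next row=LF[11]=12
  step 13: row=12, L[12]='a', prepend. Next row=LF[12]=2
  step 14: row=2, L[2]='s', prepend. Next row=LF[2]=13
  step 15: row=13, L[13]='i', prepend. Next row=LF[13]=6
  step 16: row=6, L[6]='d', prepend. Next row=LF[6]=3
Reversed output: disappointmentH$

Answer: disappointmentH$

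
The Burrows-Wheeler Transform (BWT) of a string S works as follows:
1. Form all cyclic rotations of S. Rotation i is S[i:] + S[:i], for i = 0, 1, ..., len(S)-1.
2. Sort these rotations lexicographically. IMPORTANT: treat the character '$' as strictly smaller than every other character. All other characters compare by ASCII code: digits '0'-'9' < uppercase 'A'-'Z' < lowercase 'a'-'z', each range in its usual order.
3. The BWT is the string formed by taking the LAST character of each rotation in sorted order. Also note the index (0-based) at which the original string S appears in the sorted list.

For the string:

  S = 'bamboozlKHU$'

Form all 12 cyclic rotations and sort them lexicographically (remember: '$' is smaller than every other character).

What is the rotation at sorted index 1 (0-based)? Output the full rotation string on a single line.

Answer: HU$bamboozlK

Derivation:
All 12 rotations (rotation i = S[i:]+S[:i]):
  rot[0] = bamboozlKHU$
  rot[1] = amboozlKHU$b
  rot[2] = mboozlKHU$ba
  rot[3] = boozlKHU$bam
  rot[4] = oozlKHU$bamb
  rot[5] = ozlKHU$bambo
  rot[6] = zlKHU$bamboo
  rot[7] = lKHU$bambooz
  rot[8] = KHU$bamboozl
  rot[9] = HU$bamboozlK
  rot[10] = U$bamboozlKH
  rot[11] = $bamboozlKHU
Sorted (with $ < everything):
  sorted[0] = $bamboozlKHU
  sorted[1] = HU$bamboozlK
  sorted[2] = KHU$bamboozl
  sorted[3] = U$bamboozlKH
  sorted[4] = amboozlKHU$b
  sorted[5] = bamboozlKHU$
  sorted[6] = boozlKHU$bam
  sorted[7] = lKHU$bambooz
  sorted[8] = mboozlKHU$ba
  sorted[9] = oozlKHU$bamb
  sorted[10] = ozlKHU$bambo
  sorted[11] = zlKHU$bamboo
sorted[1] = HU$bamboozlK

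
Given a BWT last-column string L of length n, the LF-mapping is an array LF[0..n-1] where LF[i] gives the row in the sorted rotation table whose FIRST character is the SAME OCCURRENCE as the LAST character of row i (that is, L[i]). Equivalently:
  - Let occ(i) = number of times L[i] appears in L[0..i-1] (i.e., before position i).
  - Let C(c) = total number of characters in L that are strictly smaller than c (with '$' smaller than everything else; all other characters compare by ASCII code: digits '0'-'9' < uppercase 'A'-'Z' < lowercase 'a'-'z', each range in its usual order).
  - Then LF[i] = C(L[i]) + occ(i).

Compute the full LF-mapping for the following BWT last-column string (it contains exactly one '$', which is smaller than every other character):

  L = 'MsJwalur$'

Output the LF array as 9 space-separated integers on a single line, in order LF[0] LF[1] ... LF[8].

Answer: 2 6 1 8 3 4 7 5 0

Derivation:
Char counts: '$':1, 'J':1, 'M':1, 'a':1, 'l':1, 'r':1, 's':1, 'u':1, 'w':1
C (first-col start): C('$')=0, C('J')=1, C('M')=2, C('a')=3, C('l')=4, C('r')=5, C('s')=6, C('u')=7, C('w')=8
L[0]='M': occ=0, LF[0]=C('M')+0=2+0=2
L[1]='s': occ=0, LF[1]=C('s')+0=6+0=6
L[2]='J': occ=0, LF[2]=C('J')+0=1+0=1
L[3]='w': occ=0, LF[3]=C('w')+0=8+0=8
L[4]='a': occ=0, LF[4]=C('a')+0=3+0=3
L[5]='l': occ=0, LF[5]=C('l')+0=4+0=4
L[6]='u': occ=0, LF[6]=C('u')+0=7+0=7
L[7]='r': occ=0, LF[7]=C('r')+0=5+0=5
L[8]='$': occ=0, LF[8]=C('$')+0=0+0=0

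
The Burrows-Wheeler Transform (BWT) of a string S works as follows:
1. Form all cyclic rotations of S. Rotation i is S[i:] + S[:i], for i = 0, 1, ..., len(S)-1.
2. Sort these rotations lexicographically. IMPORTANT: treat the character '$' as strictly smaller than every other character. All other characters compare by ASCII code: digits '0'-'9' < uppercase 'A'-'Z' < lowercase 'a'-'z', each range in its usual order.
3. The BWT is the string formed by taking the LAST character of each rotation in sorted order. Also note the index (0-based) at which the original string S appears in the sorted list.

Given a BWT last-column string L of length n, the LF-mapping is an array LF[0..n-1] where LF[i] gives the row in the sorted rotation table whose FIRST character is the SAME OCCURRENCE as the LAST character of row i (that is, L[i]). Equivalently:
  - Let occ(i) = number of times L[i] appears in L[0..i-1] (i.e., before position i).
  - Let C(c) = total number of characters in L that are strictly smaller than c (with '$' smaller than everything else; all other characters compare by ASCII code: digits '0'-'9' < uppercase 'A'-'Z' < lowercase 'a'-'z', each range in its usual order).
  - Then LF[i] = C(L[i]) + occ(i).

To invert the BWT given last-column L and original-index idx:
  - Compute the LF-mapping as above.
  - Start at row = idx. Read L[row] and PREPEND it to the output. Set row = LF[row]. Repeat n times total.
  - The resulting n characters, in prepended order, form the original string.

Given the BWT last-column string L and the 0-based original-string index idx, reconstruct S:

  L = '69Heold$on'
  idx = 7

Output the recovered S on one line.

Answer: noodleH96$

Derivation:
LF mapping: 1 2 3 5 8 6 4 0 9 7
Walk LF starting at row 7, prepending L[row]:
  step 1: row=7, L[7]='$', prepend. Next row=LF[7]=0
  step 2: row=0, L[0]='6', prepend. Next row=LF[0]=1
  step 3: row=1, L[1]='9', prepend. Next row=LF[1]=2
  step 4: row=2, L[2]='H', prepend. Next row=LF[2]=3
  step 5: row=3, L[3]='e', prepend. Next row=LF[3]=5
  step 6: row=5, L[5]='l', prepend. Next row=LF[5]=6
  step 7: row=6, L[6]='d', prepend. Next row=LF[6]=4
  step 8: row=4, L[4]='o', prepend. Next row=LF[4]=8
  step 9: row=8, L[8]='o', prepend. Next row=LF[8]=9
  step 10: row=9, L[9]='n', prepend. Next row=LF[9]=7
Reversed output: noodleH96$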